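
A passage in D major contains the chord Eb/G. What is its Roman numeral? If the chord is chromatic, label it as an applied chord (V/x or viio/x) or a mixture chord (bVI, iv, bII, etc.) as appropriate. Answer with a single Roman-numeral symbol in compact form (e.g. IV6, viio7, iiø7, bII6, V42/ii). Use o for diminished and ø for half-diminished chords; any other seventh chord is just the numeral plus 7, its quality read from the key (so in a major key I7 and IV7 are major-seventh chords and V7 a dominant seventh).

bII6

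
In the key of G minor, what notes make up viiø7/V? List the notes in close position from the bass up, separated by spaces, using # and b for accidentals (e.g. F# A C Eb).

C# E G B

The slash marks an applied leading-tone chord: viio of V. In G minor, V is D, so the leading tone to it is C#, a half step below.
Building a half-diminished seventh chord on C# gives C#-E-G-B.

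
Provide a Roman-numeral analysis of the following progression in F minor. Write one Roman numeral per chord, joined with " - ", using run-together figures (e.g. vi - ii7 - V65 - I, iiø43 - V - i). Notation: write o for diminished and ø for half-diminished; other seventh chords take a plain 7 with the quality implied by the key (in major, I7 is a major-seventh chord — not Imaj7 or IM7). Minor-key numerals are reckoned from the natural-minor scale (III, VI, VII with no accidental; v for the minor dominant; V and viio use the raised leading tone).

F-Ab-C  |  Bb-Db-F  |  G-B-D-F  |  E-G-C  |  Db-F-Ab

i - iv - V7/V - V6 - VI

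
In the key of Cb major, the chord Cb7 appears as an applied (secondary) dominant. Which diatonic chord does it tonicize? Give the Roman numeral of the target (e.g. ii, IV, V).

IV

The chord is a dominant seventh chord on Cb.
A dominant resolves down a perfect fifth: Cb → Fb. In Cb major, Fb is scale degree 4, i.e. IV.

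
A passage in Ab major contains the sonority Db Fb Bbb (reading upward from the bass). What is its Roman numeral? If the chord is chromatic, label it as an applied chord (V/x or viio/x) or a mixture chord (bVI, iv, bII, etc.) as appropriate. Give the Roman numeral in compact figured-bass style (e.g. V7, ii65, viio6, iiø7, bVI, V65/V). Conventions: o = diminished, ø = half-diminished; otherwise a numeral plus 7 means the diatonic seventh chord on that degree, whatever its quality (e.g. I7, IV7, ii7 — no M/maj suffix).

bII6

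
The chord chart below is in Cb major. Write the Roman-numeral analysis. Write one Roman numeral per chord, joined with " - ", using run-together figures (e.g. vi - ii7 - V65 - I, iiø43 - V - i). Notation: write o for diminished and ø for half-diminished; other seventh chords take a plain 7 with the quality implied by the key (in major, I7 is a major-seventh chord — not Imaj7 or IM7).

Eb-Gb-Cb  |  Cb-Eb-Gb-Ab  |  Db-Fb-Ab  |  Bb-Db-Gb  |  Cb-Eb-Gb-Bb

I6 - vi65 - ii - V6 - I7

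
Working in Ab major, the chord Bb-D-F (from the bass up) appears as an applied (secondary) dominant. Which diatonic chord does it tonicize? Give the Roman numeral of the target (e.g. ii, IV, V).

V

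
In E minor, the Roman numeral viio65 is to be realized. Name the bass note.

F#

viio in E minor has root D#; the chord is D#-F#-A-C.
The figure 65 means first inversion — the third is in the bass.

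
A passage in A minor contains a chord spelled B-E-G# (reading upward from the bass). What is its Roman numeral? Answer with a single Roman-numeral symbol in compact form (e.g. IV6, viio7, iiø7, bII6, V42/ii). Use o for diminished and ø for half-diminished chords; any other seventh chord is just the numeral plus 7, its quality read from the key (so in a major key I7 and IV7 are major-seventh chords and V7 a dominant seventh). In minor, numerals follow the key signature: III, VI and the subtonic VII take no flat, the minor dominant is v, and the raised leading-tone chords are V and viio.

V64

Stacked in thirds the chord is E-G#-B: a major triad on E.
In A minor, E is the dominant; the diatonic major triad there is V.
With B in the bass the chord is in second inversion, so the figured bass is 64.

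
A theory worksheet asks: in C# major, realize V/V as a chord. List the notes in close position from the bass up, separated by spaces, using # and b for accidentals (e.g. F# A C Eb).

V/V is a secondary dominant — the dominant triad of V. V in C# major is G#, so the applied chord's root is D#, a perfect fifth above.
Building a major triad on D# gives D#-F##-A#.

D# F## A#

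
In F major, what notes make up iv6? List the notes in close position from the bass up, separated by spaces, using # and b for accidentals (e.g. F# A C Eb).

iv6 is the minor subdominant, borrowed from the parallel minor. In F major that root is Bb.
So the chord is Bb-Db-F.
The figured bass 6 indicates first inversion, placing the third (Db) in the bass: Db-F-Bb.

Db F Bb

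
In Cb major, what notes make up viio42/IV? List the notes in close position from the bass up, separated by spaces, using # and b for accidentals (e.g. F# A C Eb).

The slash marks an applied leading-tone chord: viio of IV. In Cb major, IV is Fb, so the leading tone to it is Eb, a half step below.
Building a fully diminished seventh chord on Eb gives Eb-Gb-Bbb-Dbb.
The figured bass 42 indicates third inversion, placing the seventh (Dbb) in the bass: Dbb-Eb-Gb-Bbb.

Dbb Eb Gb Bbb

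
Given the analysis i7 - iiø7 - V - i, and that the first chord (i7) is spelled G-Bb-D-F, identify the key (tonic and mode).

The anchor chord is a minor seventh chord on G, labeled i7.
If G is scale degree 1 and the mode makes that degree carry a minor seventh chord, the tonic is G and the mode is minor.

G minor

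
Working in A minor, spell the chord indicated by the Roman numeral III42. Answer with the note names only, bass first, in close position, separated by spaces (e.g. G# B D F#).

B C E G

The numeral's case and figure indicate a major seventh chord. In A minor its root, the mediant, is C.
Stacking thirds from C gives C-E-G-B.
The figured bass 42 indicates third inversion, placing the seventh (B) in the bass: B-C-E-G.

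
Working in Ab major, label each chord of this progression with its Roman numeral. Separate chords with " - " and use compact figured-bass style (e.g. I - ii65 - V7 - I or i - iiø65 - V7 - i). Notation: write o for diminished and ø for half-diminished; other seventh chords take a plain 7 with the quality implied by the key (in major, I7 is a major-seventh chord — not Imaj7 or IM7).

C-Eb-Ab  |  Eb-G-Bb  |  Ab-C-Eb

I6 - V - I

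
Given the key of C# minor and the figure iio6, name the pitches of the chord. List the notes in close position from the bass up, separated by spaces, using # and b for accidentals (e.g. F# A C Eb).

F# A D#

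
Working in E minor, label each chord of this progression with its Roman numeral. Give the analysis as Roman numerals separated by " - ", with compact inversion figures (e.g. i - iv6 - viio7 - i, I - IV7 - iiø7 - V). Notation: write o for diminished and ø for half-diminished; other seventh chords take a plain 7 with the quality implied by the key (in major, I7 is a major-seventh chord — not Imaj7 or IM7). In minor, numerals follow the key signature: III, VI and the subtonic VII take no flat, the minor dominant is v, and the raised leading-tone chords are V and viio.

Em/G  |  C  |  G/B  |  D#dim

i6 - VI - III6 - viio

Em/G: root E is the tonic; minor triad there is i6.
C has root C, degree 6 in E minor, so VI.
G/B: root G is the mediant; major triad there is III6.
D#dim: root D# is the leading tone; diminished triad there is viio.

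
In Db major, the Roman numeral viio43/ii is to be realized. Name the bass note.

The applied chord viio43/ii is rooted on D: D-F-Ab-Cb.
The figure 43 means second inversion — the fifth is in the bass.

Ab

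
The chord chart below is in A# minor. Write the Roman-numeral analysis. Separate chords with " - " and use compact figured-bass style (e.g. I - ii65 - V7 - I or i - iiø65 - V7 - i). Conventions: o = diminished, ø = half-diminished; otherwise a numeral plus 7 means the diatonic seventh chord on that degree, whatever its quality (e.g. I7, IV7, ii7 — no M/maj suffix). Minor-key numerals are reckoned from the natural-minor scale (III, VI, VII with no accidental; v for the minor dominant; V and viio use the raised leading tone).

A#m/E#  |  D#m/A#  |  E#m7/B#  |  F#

i64 - iv64 - v43 - VI

A#m/E# has root A#, degree 1 in A# minor, so i64.
D#m/A# has root D#, degree 4 in A# minor, so iv64.
E#m7/B#: root E# is the dominant; minor seventh chord there is v43.
F#: root F# is the submediant; major triad there is VI.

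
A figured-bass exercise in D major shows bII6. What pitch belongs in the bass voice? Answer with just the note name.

G

bII in D major has root Eb; the chord is Eb-G-Bb.
The figure 6 means first inversion — the third is in the bass.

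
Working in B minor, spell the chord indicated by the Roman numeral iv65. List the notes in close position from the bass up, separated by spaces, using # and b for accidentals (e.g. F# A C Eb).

In B minor, scale degree 4 is E, and the diatonic chord built there is a minor seventh chord.
That chord is spelled E-G-B-D.
With the 65 figure the chord is in first inversion; from the bass G upward in close position it reads G-B-D-E.

G B D E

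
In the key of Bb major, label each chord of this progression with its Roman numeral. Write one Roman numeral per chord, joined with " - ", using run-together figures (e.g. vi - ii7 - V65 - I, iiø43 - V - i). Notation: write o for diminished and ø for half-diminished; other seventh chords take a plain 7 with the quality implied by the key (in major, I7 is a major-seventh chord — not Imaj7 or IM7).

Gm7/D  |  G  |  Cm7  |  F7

vi43 - V/ii - ii7 - V7

Gm7/D: minor seventh chord on G = scale degree 6 → vi43.
G is the secondary dominant of ii (major triad on G): V/ii.
Cm7: minor seventh chord on C = scale degree 2 → ii7.
F7: dominant seventh chord on F = scale degree 5 → V7.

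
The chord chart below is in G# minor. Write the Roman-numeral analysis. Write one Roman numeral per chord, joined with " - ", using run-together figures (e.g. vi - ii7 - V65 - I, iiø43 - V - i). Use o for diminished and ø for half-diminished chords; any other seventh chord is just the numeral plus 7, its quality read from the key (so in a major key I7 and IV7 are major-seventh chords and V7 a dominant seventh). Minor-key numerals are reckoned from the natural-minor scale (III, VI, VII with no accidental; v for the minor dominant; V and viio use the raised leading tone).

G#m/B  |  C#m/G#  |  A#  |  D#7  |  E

i6 - iv64 - V/V - V7 - VI

G#m/B has root G#, degree 1 in G# minor, so i6.
C#m/G# has root C#, degree 4 in G# minor, so iv64.
A# is the secondary dominant of V (major triad on A#): V/V.
D#7 has root D#, degree 5 in G# minor, so V7.
E: major triad on E = scale degree 6 → VI.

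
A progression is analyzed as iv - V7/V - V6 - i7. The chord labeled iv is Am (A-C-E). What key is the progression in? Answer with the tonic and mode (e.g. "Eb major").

E minor

The chord Am is a minor triad rooted on A; its label is iv.
iv on A implies A is the subdominant; that puts the tonic at E, and the lowercase numeral fits minor mode.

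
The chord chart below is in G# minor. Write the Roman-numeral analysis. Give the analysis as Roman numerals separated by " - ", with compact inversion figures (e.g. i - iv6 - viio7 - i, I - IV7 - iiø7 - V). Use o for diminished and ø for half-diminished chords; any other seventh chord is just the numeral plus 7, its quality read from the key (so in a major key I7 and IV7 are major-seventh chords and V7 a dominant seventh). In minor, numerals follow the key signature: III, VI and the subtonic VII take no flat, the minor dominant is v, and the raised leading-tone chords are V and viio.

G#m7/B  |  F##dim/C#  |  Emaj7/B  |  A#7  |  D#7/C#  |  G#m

i65 - viio64 - VI43 - V7/V - V42 - i

G#m7/B: minor seventh chord on G# = scale degree 1 → i65.
F##dim/C# has root F##, degree 7 in G# minor, so viio64.
Emaj7/B has root E, degree 6 in G# minor, so VI43.
A#7: a dominant seventh chord on A#, the applied dominant of V → V7/V.
D#7/C#: root D# is the dominant; dominant seventh chord there is V42.
G#m: minor triad on G# = scale degree 1 → i.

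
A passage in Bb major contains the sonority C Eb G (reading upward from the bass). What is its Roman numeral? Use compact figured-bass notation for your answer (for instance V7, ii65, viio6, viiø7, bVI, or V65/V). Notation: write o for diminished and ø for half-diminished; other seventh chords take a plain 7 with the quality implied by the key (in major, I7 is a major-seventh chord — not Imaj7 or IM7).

ii

Stacked in thirds the chord is C-Eb-G: a minor triad on C.
In Bb major, C is the supertonic; the diatonic minor triad there is ii.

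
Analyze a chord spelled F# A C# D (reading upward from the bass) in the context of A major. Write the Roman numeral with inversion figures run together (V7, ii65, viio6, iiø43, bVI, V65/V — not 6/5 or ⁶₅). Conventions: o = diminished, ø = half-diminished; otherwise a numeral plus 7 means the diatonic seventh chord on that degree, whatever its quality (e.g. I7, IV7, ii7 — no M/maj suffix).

IV65

Stacked in thirds the chord is D-F#-A-C#: a major seventh chord on D.
In A major, D is the subdominant; the diatonic major seventh chord there is IV7.
With F# in the bass the chord is in first inversion, so the figured bass is 65.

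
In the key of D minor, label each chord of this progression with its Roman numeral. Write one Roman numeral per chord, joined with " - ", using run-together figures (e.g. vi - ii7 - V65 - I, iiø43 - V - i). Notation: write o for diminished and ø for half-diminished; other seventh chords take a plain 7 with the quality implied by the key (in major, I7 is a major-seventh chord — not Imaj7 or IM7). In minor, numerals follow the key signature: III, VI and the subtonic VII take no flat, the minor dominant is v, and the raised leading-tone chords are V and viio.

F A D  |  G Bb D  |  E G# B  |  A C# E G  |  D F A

F-A-D: root D is the tonic; minor triad there is i6.
G-Bb-D: root G is the subdominant; minor triad there is iv.
E-G#-B: chromatic; E is V of V, so V/V.
A-C#-E-G has root A, degree 5 in D minor, so V7.
D-F-A: minor triad on D = scale degree 1 → i.

i6 - iv - V/V - V7 - i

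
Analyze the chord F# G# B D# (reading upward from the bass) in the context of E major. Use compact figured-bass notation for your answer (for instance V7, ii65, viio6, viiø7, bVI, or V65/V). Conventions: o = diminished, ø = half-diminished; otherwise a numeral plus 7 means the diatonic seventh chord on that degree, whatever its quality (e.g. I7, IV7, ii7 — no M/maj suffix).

iii42

Stacked in thirds the chord is G#-B-D#-F#: a minor seventh chord on G#.
G# is scale degree 3 in E major, and a minor seventh chord on that degree is written iii7.
With F# in the bass the chord is in third inversion, so the figured bass is 42.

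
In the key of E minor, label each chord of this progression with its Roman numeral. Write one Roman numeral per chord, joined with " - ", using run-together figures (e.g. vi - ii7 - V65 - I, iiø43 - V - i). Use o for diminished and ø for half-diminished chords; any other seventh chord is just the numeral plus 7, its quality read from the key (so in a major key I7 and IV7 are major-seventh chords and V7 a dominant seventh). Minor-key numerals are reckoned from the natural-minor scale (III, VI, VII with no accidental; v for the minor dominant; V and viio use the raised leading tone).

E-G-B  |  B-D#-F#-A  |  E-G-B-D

i - V7 - i7

E-G-B: minor triad on E = scale degree 1 → i.
B-D#-F#-A has root B, degree 5 in E minor, so V7.
E-G-B-D has root E, degree 1 in E minor, so i7.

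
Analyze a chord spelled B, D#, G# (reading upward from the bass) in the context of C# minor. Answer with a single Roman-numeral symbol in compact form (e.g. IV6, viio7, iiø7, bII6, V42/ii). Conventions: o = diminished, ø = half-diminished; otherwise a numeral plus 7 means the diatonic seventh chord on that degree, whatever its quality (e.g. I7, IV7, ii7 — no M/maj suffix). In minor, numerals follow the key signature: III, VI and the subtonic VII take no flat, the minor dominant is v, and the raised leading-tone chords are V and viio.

v6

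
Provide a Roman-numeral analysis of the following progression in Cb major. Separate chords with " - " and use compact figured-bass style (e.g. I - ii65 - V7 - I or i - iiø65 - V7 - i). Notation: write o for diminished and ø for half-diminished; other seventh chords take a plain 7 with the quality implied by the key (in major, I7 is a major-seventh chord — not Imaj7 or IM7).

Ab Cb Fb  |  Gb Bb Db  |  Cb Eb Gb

IV6 - V - I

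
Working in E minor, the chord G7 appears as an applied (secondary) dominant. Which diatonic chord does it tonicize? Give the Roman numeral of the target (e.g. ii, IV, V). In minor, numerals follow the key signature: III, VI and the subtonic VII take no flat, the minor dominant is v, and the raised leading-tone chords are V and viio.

VI

The chord is a dominant seventh chord on G.
A dominant resolves down a perfect fifth: G → C. In E minor, C is scale degree 6, i.e. VI.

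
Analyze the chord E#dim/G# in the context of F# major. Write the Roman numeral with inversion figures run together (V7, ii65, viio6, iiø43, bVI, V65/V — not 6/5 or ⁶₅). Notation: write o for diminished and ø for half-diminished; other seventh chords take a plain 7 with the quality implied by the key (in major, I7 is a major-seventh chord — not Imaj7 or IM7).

The pitches E#-G#-B form a diminished triad rooted on E#.
E# is scale degree 7 in F# major, and a diminished triad on that degree is written viio.
With G# in the bass the chord is in first inversion, so the figured bass is 6.

viio6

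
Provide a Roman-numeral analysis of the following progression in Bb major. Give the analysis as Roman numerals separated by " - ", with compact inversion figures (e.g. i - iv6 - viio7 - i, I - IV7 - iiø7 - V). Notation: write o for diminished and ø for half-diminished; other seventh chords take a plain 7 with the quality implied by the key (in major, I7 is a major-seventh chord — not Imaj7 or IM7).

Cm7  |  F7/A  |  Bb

ii7 - V65 - I

Cm7 has root C, degree 2 in Bb major, so ii7.
F7/A: root F is the dominant; dominant seventh chord there is V65.
Bb: root Bb is the tonic; major triad there is I.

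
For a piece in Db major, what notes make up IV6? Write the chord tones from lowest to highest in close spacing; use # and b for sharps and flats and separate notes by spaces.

Bb Db Gb

The numeral's case and figure indicate a major triad. In Db major its root, scale degree 4, is Gb.
That chord is spelled Gb-Bb-Db.
The figured bass 6 indicates first inversion, placing the third (Bb) in the bass: Bb-Db-Gb.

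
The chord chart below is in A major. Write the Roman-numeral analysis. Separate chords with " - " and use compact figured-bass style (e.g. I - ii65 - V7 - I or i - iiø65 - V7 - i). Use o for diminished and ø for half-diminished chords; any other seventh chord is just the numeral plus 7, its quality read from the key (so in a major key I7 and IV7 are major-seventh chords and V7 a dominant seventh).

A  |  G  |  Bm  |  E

I - bVII - ii - V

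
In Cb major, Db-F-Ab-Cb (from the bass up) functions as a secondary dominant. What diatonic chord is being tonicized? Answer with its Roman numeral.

V

The chord is a dominant seventh chord on Db.
A dominant resolves down a perfect fifth: Db → Gb. In Cb major, Gb is scale degree 5, i.e. V.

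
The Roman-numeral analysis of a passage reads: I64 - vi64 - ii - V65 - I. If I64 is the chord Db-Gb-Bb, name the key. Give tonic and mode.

Gb major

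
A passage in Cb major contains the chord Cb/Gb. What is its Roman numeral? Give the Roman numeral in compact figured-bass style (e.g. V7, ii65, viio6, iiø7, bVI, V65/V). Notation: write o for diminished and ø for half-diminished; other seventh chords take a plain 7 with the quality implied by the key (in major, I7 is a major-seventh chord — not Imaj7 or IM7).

Stacked in thirds the chord is Cb-Eb-Gb: a major triad on Cb.
In Cb major, Cb is the tonic; the diatonic major triad there is I.
With Gb in the bass the chord is in second inversion, so the figured bass is 64.

I64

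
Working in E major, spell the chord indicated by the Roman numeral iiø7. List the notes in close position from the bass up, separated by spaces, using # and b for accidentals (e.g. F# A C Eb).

Scale degree 2 in E major is F#; here the chord built on it is altered to a half-diminished seventh chord. iiø7 is the half-diminished supertonic seventh, borrowed from the parallel minor.
So the chord is F#-A-C-E, a half-diminished seventh chord.

F# A C E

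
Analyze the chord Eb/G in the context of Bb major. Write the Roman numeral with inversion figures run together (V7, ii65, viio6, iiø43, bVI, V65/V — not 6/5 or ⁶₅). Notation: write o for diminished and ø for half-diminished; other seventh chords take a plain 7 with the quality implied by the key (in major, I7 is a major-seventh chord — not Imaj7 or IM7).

Stacked in thirds the chord is Eb-G-Bb: a major triad on Eb.
In Bb major, Eb is the subdominant; the diatonic major triad there is IV.
With G in the bass the chord is in first inversion, so the figured bass is 6.

IV6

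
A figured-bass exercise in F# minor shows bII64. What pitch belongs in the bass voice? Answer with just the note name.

D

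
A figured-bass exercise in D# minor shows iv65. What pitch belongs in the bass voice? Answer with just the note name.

B

iv in D# minor has root G#; the chord is G#-B-D#-F#.
The figure 65 means first inversion — the third is in the bass.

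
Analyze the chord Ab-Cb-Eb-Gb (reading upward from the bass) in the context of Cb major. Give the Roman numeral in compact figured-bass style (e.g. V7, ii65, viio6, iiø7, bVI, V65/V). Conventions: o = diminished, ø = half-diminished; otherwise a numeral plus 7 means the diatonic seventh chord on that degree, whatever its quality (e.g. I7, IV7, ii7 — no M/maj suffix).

Stacked in thirds the chord is Ab-Cb-Eb-Gb: a minor seventh chord on Ab.
In Cb major, Ab is the submediant; the diatonic minor seventh chord there is vi7.

vi7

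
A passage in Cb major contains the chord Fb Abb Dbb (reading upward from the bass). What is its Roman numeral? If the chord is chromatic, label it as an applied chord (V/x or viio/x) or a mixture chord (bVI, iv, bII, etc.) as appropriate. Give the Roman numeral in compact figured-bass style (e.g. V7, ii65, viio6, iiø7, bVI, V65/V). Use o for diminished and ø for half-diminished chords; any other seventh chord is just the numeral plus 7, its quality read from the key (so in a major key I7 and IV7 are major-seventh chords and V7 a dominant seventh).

bII6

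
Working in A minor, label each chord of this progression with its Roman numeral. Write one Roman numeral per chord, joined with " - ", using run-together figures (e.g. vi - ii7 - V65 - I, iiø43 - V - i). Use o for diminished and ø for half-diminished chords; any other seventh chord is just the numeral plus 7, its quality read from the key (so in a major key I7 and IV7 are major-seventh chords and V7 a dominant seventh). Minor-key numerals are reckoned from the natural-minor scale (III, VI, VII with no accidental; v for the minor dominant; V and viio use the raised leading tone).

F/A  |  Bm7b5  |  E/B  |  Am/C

F/A: root F is the submediant; major triad there is VI6.
Bm7b5: root B is the supertonic; half-diminished seventh chord there is iiø7.
E/B: root E is the dominant; major triad there is V64.
Am/C: minor triad on A = scale degree 1 → i6.

VI6 - iiø7 - V64 - i6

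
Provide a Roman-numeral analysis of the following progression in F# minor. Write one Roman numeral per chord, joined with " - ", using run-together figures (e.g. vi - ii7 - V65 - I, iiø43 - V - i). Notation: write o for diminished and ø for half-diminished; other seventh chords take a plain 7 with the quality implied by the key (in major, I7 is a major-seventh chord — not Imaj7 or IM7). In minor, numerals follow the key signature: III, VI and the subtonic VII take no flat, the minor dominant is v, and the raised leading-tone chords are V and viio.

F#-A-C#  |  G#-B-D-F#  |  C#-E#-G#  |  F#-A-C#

i - iiø7 - V - i

F#-A-C# has root F#, degree 1 in F# minor, so i.
G#-B-D-F#: root G# is the supertonic; half-diminished seventh chord there is iiø7.
C#-E#-G# has root C#, degree 5 in F# minor, so V.
F#-A-C#: minor triad on F# = scale degree 1 → i.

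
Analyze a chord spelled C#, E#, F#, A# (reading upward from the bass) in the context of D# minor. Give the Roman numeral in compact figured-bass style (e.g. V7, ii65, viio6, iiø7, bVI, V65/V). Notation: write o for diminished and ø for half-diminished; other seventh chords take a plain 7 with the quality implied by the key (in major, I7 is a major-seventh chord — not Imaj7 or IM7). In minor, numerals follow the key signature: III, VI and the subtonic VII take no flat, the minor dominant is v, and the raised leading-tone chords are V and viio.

The pitches F#-A#-C#-E# form a major seventh chord rooted on F#.
In D# minor, F# is the mediant; the diatonic major seventh chord there is III7.
With C# in the bass the chord is in second inversion, so the figured bass is 43.

III43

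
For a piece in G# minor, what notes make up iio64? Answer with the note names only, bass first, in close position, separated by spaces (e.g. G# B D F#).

E A# C#

In G# minor, the second degree is A#, and the diatonic chord built there is a diminished triad.
That chord is spelled A#-C#-E.
With the 64 figure the chord is in second inversion; from the bass E upward in close position it reads E-A#-C#.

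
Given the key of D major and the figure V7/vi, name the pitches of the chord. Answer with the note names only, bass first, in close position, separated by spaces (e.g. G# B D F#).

F# A# C# E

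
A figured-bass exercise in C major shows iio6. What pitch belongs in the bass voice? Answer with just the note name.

iio in C major has root D; the chord is D-F-Ab.
The figure 6 means first inversion — the third is in the bass.

F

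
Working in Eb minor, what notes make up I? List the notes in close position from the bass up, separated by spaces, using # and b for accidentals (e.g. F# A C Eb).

Scale degree 1 in Eb minor is Eb; here the chord built on it is altered to a major triad. I is the major tonic (Picardy third), borrowed from the parallel major.
So the chord is Eb-G-Bb, a major triad.

Eb G Bb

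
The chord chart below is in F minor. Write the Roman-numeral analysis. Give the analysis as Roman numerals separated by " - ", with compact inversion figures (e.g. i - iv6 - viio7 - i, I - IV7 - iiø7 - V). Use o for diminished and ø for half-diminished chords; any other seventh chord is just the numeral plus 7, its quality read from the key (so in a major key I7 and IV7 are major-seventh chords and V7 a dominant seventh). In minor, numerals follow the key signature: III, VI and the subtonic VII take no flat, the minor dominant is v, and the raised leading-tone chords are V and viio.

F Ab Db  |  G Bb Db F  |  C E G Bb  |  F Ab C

VI6 - iiø7 - V7 - i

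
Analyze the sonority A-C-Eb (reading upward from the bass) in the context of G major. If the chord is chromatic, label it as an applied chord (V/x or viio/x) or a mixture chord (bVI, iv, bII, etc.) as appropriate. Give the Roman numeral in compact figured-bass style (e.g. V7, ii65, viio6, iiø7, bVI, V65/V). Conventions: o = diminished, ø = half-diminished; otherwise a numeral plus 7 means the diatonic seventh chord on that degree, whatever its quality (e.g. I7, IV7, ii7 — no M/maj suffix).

Stacked in thirds the chord is A-C-Eb: a diminished triad on A.
A is the second degree of G major. This is the diminished supertonic triad, borrowed from the parallel minor.

iio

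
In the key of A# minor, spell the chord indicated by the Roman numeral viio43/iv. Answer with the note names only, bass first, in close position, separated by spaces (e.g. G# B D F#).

G# B C## E#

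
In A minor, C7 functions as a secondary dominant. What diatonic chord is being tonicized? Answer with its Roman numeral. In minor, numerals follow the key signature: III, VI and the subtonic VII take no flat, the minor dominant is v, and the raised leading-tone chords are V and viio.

VI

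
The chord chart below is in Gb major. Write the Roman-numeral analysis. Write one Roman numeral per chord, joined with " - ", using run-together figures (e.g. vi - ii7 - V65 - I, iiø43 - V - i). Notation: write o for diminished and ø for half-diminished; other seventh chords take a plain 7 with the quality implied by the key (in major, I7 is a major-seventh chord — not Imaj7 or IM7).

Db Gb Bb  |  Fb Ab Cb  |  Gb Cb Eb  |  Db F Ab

I64 - bVII - IV64 - V

Db-Gb-Bb: root Gb is the tonic; major triad there is I64.
Fb-Ab-Cb: major triad on Fb — chromatic; bVII (borrowed from the parallel minor).
Gb-Cb-Eb: major triad on Cb = scale degree 4 → IV64.
Db-F-Ab has root Db, degree 5 in Gb major, so V.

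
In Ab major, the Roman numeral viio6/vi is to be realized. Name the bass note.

G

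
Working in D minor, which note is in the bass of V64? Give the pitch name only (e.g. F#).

V in D minor has root A; the chord is A-C#-E.
The figure 64 means second inversion — the fifth is in the bass.

E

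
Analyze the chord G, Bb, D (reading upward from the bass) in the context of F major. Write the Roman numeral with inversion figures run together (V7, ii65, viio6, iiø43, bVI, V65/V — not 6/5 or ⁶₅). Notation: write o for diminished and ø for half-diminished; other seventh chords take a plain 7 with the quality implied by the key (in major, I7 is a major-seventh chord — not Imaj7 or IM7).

ii

The pitches G-Bb-D form a minor triad rooted on G.
In F major, G is the supertonic; the diatonic minor triad there is ii.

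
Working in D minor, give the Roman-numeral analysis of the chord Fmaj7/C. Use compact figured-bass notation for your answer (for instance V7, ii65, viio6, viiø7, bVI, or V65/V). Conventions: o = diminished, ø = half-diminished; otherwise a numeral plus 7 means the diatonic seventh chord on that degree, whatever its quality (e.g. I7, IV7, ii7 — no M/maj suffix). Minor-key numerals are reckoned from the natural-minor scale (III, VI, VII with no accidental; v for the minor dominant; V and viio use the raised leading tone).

Stacked in thirds the chord is F-A-C-E: a major seventh chord on F.
In D minor, F is the mediant; the diatonic major seventh chord there is III7.
With C in the bass the chord is in second inversion, so the figured bass is 43.

III43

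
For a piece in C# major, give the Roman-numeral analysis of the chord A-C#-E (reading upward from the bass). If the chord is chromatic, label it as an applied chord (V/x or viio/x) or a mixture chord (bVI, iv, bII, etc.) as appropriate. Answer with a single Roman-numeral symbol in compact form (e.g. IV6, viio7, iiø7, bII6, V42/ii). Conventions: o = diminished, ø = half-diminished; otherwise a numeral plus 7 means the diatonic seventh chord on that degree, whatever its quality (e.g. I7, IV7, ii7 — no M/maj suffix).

The pitches A-C#-E form a major triad rooted on A.
A is the lowered sixth degree of C# major (diatonic 6 would be A#). This is a major triad on the lowered sixth degree, borrowed from the parallel minor.

bVI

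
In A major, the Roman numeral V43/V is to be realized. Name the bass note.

The applied chord V43/V is rooted on B: B-D#-F#-A.
The figure 43 means second inversion — the fifth is in the bass.

F#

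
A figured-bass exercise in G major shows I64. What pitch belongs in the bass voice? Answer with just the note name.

I in G major has root G; the chord is G-B-D.
The figure 64 means second inversion — the fifth is in the bass.

D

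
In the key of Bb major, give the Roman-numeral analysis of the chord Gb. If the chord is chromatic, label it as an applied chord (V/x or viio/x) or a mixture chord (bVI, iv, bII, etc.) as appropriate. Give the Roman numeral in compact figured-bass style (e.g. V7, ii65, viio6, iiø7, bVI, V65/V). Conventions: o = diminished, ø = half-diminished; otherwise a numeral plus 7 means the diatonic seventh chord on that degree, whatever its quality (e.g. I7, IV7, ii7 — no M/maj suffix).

bVI

The pitches Gb-Bb-Db form a major triad rooted on Gb.
Gb is the lowered sixth degree of Bb major (diatonic 6 would be G). This is a major triad on the lowered sixth degree, borrowed from the parallel minor.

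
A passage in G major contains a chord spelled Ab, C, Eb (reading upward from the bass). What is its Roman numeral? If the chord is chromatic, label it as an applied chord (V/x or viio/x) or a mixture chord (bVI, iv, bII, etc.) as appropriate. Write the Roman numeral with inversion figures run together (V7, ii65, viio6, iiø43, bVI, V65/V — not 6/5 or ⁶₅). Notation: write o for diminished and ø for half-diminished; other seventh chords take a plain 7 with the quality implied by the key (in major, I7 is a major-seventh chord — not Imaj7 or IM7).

bII

Stacked in thirds the chord is Ab-C-Eb: a major triad on Ab.
Ab is the lowered second degree of G major (diatonic 2 would be A). This is the Neapolitan chord — a major triad on the lowered second degree.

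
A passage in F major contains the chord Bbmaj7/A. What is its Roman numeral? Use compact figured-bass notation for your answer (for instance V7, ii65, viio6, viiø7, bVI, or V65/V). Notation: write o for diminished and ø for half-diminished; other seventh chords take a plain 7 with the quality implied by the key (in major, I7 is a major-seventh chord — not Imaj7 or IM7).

The pitches Bb-D-F-A form a major seventh chord rooted on Bb.
Bb is scale degree 4 in F major, and a major seventh chord on that degree is written IV7.
With A in the bass the chord is in third inversion, so the figured bass is 42.

IV42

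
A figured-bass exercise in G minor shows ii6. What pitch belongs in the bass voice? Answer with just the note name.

ii in G minor has root A; the chord is A-C-E.
The figure 6 means first inversion — the third is in the bass.

C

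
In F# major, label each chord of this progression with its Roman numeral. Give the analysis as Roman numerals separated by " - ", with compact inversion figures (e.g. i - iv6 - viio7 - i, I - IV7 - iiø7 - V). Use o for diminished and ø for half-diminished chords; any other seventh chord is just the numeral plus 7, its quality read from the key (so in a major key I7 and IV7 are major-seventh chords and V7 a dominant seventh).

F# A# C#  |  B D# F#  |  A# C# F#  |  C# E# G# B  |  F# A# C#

I - IV - I6 - V7 - I

F#-A#-C# has root F#, degree 1 in F# major, so I.
B-D#-F#: major triad on B = scale degree 4 → IV.
A#-C#-F#: root F# is the tonic; major triad there is I6.
C#-E#-G#-B has root C#, degree 5 in F# major, so V7.
F#-A#-C#: major triad on F# = scale degree 1 → I.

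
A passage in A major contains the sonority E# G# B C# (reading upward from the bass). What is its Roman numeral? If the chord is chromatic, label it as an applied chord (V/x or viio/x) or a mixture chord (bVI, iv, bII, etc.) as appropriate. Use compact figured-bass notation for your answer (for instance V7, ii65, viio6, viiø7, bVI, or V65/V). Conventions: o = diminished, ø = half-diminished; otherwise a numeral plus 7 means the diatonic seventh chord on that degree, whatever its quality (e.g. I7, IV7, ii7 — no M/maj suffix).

V65/vi

Stacked in thirds the chord is C#-E#-G#-B: a dominant seventh chord on C#.
C# is not a diatonic chord root with this quality in A major, but it lies a perfect fifth above F# (vi), so the chord functions as an applied dominant of vi.
With E# in the bass the chord is in first inversion, so the figured bass is 65.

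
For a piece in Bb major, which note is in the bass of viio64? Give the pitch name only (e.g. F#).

Eb

viio in Bb major has root A; the chord is A-C-Eb.
The figure 64 means second inversion — the fifth is in the bass.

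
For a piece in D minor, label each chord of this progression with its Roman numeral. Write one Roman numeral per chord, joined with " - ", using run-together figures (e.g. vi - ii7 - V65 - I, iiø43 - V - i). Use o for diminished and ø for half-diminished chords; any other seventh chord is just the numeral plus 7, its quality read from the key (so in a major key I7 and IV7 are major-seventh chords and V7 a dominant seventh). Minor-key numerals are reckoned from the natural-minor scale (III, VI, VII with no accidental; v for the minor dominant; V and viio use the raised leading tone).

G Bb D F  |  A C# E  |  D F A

iv7 - V - i

G-Bb-D-F: minor seventh chord on G = scale degree 4 → iv7.
A-C#-E: major triad on A = scale degree 5 → V.
D-F-A has root D, degree 1 in D minor, so i.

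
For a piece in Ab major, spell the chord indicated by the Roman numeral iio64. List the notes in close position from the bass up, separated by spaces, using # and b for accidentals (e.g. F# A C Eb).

Scale degree 2 in Ab major is Bb; here the chord built on it is altered to a diminished triad. iio64 is the diminished supertonic triad, borrowed from the parallel minor.
So the chord is Bb-Db-Fb.
With the 64 figure the chord is in second inversion; from the bass Fb upward in close position it reads Fb-Bb-Db.

Fb Bb Db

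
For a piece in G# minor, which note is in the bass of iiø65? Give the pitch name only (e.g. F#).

iiø in G# minor has root A#; the chord is A#-C#-E-G#.
The figure 65 means first inversion — the third is in the bass.

C#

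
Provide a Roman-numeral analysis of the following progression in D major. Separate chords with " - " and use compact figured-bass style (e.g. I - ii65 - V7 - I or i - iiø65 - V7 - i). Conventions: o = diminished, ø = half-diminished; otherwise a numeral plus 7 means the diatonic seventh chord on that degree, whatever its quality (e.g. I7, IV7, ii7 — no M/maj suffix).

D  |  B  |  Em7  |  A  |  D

I - V/ii - ii7 - V - I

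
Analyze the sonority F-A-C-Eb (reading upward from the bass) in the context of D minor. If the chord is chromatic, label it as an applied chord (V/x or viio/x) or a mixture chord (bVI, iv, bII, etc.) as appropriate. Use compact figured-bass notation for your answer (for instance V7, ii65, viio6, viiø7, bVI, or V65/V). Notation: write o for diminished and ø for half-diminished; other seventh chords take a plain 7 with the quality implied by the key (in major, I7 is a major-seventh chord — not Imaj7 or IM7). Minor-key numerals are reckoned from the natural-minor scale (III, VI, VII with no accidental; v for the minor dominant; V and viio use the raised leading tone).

Stacked in thirds the chord is F-A-C-Eb: a dominant seventh chord on F.
F is not a diatonic chord root with this quality in D minor, but it lies a perfect fifth above Bb (VI), so the chord functions as an applied dominant of VI.

V7/VI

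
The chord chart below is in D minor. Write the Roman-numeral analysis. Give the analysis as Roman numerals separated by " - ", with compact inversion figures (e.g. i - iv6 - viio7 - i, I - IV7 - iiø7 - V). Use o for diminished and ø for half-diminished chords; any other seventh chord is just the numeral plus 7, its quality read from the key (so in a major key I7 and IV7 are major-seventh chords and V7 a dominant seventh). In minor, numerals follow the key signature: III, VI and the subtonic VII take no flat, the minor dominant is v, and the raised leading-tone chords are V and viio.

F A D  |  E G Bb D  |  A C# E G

F-A-D: minor triad on D = scale degree 1 → i6.
E-G-Bb-D has root E, degree 2 in D minor, so iiø7.
A-C#-E-G: dominant seventh chord on A = scale degree 5 → V7.

i6 - iiø7 - V7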